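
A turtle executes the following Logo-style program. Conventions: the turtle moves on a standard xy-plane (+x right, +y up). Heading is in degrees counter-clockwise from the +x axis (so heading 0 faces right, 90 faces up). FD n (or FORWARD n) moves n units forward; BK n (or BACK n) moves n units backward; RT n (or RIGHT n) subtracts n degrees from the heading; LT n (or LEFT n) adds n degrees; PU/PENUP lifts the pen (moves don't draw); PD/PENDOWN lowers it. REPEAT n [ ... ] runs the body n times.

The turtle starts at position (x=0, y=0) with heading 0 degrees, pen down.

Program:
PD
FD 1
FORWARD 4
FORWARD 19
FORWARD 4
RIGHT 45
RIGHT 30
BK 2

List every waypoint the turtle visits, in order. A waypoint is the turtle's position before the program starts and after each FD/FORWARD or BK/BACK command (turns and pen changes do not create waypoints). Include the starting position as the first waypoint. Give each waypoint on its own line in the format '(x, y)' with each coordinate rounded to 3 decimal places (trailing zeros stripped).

Executing turtle program step by step:
Start: pos=(0,0), heading=0, pen down
PD: pen down
FD 1: (0,0) -> (1,0) [heading=0, draw]
FD 4: (1,0) -> (5,0) [heading=0, draw]
FD 19: (5,0) -> (24,0) [heading=0, draw]
FD 4: (24,0) -> (28,0) [heading=0, draw]
RT 45: heading 0 -> 315
RT 30: heading 315 -> 285
BK 2: (28,0) -> (27.482,1.932) [heading=285, draw]
Final: pos=(27.482,1.932), heading=285, 5 segment(s) drawn
Waypoints (6 total):
(0, 0)
(1, 0)
(5, 0)
(24, 0)
(28, 0)
(27.482, 1.932)

Answer: (0, 0)
(1, 0)
(5, 0)
(24, 0)
(28, 0)
(27.482, 1.932)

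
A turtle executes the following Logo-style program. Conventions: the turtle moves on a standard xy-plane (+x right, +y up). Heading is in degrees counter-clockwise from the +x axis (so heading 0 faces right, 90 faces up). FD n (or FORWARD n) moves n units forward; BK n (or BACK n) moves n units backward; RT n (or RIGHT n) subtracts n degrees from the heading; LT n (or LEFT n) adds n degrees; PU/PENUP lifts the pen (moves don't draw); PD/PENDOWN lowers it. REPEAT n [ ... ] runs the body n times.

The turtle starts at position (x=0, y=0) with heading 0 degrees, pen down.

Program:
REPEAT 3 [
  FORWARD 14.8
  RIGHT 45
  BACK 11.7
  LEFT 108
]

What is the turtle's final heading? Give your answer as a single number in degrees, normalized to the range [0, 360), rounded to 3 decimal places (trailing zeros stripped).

Executing turtle program step by step:
Start: pos=(0,0), heading=0, pen down
REPEAT 3 [
  -- iteration 1/3 --
  FD 14.8: (0,0) -> (14.8,0) [heading=0, draw]
  RT 45: heading 0 -> 315
  BK 11.7: (14.8,0) -> (6.527,8.273) [heading=315, draw]
  LT 108: heading 315 -> 63
  -- iteration 2/3 --
  FD 14.8: (6.527,8.273) -> (13.246,21.46) [heading=63, draw]
  RT 45: heading 63 -> 18
  BK 11.7: (13.246,21.46) -> (2.119,17.845) [heading=18, draw]
  LT 108: heading 18 -> 126
  -- iteration 3/3 --
  FD 14.8: (2.119,17.845) -> (-6.581,29.818) [heading=126, draw]
  RT 45: heading 126 -> 81
  BK 11.7: (-6.581,29.818) -> (-8.411,18.262) [heading=81, draw]
  LT 108: heading 81 -> 189
]
Final: pos=(-8.411,18.262), heading=189, 6 segment(s) drawn

Answer: 189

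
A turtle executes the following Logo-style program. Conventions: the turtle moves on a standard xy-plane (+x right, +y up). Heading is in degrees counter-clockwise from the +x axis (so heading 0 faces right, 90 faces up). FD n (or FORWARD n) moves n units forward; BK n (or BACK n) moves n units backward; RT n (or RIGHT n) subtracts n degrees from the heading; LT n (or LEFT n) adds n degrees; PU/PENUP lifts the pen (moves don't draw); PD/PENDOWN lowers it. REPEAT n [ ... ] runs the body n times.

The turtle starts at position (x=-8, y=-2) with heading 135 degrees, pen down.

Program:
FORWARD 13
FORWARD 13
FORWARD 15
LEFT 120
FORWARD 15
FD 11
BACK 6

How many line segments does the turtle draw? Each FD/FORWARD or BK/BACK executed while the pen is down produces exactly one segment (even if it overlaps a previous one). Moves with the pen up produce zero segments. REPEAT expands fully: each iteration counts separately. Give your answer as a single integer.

Executing turtle program step by step:
Start: pos=(-8,-2), heading=135, pen down
FD 13: (-8,-2) -> (-17.192,7.192) [heading=135, draw]
FD 13: (-17.192,7.192) -> (-26.385,16.385) [heading=135, draw]
FD 15: (-26.385,16.385) -> (-36.991,26.991) [heading=135, draw]
LT 120: heading 135 -> 255
FD 15: (-36.991,26.991) -> (-40.874,12.502) [heading=255, draw]
FD 11: (-40.874,12.502) -> (-43.721,1.877) [heading=255, draw]
BK 6: (-43.721,1.877) -> (-42.168,7.673) [heading=255, draw]
Final: pos=(-42.168,7.673), heading=255, 6 segment(s) drawn
Segments drawn: 6

Answer: 6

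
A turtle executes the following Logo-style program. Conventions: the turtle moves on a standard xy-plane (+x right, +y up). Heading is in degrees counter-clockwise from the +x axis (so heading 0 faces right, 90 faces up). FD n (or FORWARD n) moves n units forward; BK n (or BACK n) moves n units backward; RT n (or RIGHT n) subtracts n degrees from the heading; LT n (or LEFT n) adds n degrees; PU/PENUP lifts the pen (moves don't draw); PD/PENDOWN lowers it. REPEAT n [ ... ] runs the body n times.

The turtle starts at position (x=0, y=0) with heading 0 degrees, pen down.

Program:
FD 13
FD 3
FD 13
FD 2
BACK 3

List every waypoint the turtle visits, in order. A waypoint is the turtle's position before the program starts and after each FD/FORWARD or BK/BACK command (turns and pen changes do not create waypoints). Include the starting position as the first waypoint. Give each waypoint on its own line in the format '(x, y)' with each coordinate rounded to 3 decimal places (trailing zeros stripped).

Executing turtle program step by step:
Start: pos=(0,0), heading=0, pen down
FD 13: (0,0) -> (13,0) [heading=0, draw]
FD 3: (13,0) -> (16,0) [heading=0, draw]
FD 13: (16,0) -> (29,0) [heading=0, draw]
FD 2: (29,0) -> (31,0) [heading=0, draw]
BK 3: (31,0) -> (28,0) [heading=0, draw]
Final: pos=(28,0), heading=0, 5 segment(s) drawn
Waypoints (6 total):
(0, 0)
(13, 0)
(16, 0)
(29, 0)
(31, 0)
(28, 0)

Answer: (0, 0)
(13, 0)
(16, 0)
(29, 0)
(31, 0)
(28, 0)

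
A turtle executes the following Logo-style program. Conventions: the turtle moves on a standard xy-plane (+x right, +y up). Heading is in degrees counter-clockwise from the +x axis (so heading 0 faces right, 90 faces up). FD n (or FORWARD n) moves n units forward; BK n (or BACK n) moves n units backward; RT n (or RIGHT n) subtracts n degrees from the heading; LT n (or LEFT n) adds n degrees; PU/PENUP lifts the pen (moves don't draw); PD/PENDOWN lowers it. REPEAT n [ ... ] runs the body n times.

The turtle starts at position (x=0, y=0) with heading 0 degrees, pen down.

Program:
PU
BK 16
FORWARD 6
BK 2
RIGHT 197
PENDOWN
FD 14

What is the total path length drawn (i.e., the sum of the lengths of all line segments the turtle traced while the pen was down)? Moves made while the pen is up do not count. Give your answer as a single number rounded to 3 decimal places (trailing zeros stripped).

Answer: 14

Derivation:
Executing turtle program step by step:
Start: pos=(0,0), heading=0, pen down
PU: pen up
BK 16: (0,0) -> (-16,0) [heading=0, move]
FD 6: (-16,0) -> (-10,0) [heading=0, move]
BK 2: (-10,0) -> (-12,0) [heading=0, move]
RT 197: heading 0 -> 163
PD: pen down
FD 14: (-12,0) -> (-25.388,4.093) [heading=163, draw]
Final: pos=(-25.388,4.093), heading=163, 1 segment(s) drawn

Segment lengths:
  seg 1: (-12,0) -> (-25.388,4.093), length = 14
Total = 14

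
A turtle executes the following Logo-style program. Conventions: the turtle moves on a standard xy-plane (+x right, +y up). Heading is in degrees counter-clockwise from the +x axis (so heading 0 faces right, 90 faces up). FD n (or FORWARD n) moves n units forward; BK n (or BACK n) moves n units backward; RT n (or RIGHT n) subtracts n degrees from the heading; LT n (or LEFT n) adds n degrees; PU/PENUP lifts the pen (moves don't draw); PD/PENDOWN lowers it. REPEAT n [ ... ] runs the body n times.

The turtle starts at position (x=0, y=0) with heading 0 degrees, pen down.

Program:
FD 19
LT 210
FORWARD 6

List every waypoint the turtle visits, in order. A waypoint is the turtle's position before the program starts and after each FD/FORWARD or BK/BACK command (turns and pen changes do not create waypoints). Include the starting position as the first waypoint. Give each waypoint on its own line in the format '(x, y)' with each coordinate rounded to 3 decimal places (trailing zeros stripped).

Executing turtle program step by step:
Start: pos=(0,0), heading=0, pen down
FD 19: (0,0) -> (19,0) [heading=0, draw]
LT 210: heading 0 -> 210
FD 6: (19,0) -> (13.804,-3) [heading=210, draw]
Final: pos=(13.804,-3), heading=210, 2 segment(s) drawn
Waypoints (3 total):
(0, 0)
(19, 0)
(13.804, -3)

Answer: (0, 0)
(19, 0)
(13.804, -3)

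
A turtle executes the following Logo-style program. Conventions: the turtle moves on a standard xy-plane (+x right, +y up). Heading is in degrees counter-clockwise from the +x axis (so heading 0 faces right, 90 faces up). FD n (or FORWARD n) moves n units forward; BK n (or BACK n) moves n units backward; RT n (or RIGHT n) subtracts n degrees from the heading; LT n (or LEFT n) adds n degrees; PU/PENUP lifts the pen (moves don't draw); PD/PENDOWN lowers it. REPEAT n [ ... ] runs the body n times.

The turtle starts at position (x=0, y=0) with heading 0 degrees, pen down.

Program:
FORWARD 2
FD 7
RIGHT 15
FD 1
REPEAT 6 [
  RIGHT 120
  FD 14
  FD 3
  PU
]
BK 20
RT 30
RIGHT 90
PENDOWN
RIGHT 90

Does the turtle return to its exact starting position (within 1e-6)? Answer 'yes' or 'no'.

Answer: no

Derivation:
Executing turtle program step by step:
Start: pos=(0,0), heading=0, pen down
FD 2: (0,0) -> (2,0) [heading=0, draw]
FD 7: (2,0) -> (9,0) [heading=0, draw]
RT 15: heading 0 -> 345
FD 1: (9,0) -> (9.966,-0.259) [heading=345, draw]
REPEAT 6 [
  -- iteration 1/6 --
  RT 120: heading 345 -> 225
  FD 14: (9.966,-0.259) -> (0.066,-10.158) [heading=225, draw]
  FD 3: (0.066,-10.158) -> (-2.055,-12.28) [heading=225, draw]
  PU: pen up
  -- iteration 2/6 --
  RT 120: heading 225 -> 105
  FD 14: (-2.055,-12.28) -> (-5.678,1.243) [heading=105, move]
  FD 3: (-5.678,1.243) -> (-6.455,4.141) [heading=105, move]
  PU: pen up
  -- iteration 3/6 --
  RT 120: heading 105 -> 345
  FD 14: (-6.455,4.141) -> (7.068,0.518) [heading=345, move]
  FD 3: (7.068,0.518) -> (9.966,-0.259) [heading=345, move]
  PU: pen up
  -- iteration 4/6 --
  RT 120: heading 345 -> 225
  FD 14: (9.966,-0.259) -> (0.066,-10.158) [heading=225, move]
  FD 3: (0.066,-10.158) -> (-2.055,-12.28) [heading=225, move]
  PU: pen up
  -- iteration 5/6 --
  RT 120: heading 225 -> 105
  FD 14: (-2.055,-12.28) -> (-5.678,1.243) [heading=105, move]
  FD 3: (-5.678,1.243) -> (-6.455,4.141) [heading=105, move]
  PU: pen up
  -- iteration 6/6 --
  RT 120: heading 105 -> 345
  FD 14: (-6.455,4.141) -> (7.068,0.518) [heading=345, move]
  FD 3: (7.068,0.518) -> (9.966,-0.259) [heading=345, move]
  PU: pen up
]
BK 20: (9.966,-0.259) -> (-9.353,4.918) [heading=345, move]
RT 30: heading 345 -> 315
RT 90: heading 315 -> 225
PD: pen down
RT 90: heading 225 -> 135
Final: pos=(-9.353,4.918), heading=135, 5 segment(s) drawn

Start position: (0, 0)
Final position: (-9.353, 4.918)
Distance = 10.567; >= 1e-6 -> NOT closed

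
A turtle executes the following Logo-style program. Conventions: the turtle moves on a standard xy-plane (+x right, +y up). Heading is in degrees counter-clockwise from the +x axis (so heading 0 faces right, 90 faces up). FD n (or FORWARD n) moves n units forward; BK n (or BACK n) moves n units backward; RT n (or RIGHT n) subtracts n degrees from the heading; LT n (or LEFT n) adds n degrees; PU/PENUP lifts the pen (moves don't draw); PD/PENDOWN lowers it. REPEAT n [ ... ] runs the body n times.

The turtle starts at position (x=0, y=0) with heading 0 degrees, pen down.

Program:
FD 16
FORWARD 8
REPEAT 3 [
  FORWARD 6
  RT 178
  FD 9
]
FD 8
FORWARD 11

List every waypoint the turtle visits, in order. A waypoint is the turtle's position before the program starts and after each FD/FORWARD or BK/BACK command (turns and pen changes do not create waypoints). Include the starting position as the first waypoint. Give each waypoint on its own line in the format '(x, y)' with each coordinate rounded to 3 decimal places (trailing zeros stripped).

Executing turtle program step by step:
Start: pos=(0,0), heading=0, pen down
FD 16: (0,0) -> (16,0) [heading=0, draw]
FD 8: (16,0) -> (24,0) [heading=0, draw]
REPEAT 3 [
  -- iteration 1/3 --
  FD 6: (24,0) -> (30,0) [heading=0, draw]
  RT 178: heading 0 -> 182
  FD 9: (30,0) -> (21.005,-0.314) [heading=182, draw]
  -- iteration 2/3 --
  FD 6: (21.005,-0.314) -> (15.009,-0.523) [heading=182, draw]
  RT 178: heading 182 -> 4
  FD 9: (15.009,-0.523) -> (23.987,0.104) [heading=4, draw]
  -- iteration 3/3 --
  FD 6: (23.987,0.104) -> (29.973,0.523) [heading=4, draw]
  RT 178: heading 4 -> 186
  FD 9: (29.973,0.523) -> (21.022,-0.418) [heading=186, draw]
]
FD 8: (21.022,-0.418) -> (13.066,-1.254) [heading=186, draw]
FD 11: (13.066,-1.254) -> (2.126,-2.404) [heading=186, draw]
Final: pos=(2.126,-2.404), heading=186, 10 segment(s) drawn
Waypoints (11 total):
(0, 0)
(16, 0)
(24, 0)
(30, 0)
(21.005, -0.314)
(15.009, -0.523)
(23.987, 0.104)
(29.973, 0.523)
(21.022, -0.418)
(13.066, -1.254)
(2.126, -2.404)

Answer: (0, 0)
(16, 0)
(24, 0)
(30, 0)
(21.005, -0.314)
(15.009, -0.523)
(23.987, 0.104)
(29.973, 0.523)
(21.022, -0.418)
(13.066, -1.254)
(2.126, -2.404)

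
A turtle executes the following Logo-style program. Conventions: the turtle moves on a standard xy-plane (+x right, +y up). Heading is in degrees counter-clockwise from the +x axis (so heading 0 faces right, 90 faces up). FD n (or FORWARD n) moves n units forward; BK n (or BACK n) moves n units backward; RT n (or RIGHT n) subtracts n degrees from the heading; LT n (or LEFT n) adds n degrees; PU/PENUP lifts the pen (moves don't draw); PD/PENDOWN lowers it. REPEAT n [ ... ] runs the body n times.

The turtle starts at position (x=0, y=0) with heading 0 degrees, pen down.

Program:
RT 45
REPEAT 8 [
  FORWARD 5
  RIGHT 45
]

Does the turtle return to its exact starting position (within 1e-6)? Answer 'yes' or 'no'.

Answer: yes

Derivation:
Executing turtle program step by step:
Start: pos=(0,0), heading=0, pen down
RT 45: heading 0 -> 315
REPEAT 8 [
  -- iteration 1/8 --
  FD 5: (0,0) -> (3.536,-3.536) [heading=315, draw]
  RT 45: heading 315 -> 270
  -- iteration 2/8 --
  FD 5: (3.536,-3.536) -> (3.536,-8.536) [heading=270, draw]
  RT 45: heading 270 -> 225
  -- iteration 3/8 --
  FD 5: (3.536,-8.536) -> (0,-12.071) [heading=225, draw]
  RT 45: heading 225 -> 180
  -- iteration 4/8 --
  FD 5: (0,-12.071) -> (-5,-12.071) [heading=180, draw]
  RT 45: heading 180 -> 135
  -- iteration 5/8 --
  FD 5: (-5,-12.071) -> (-8.536,-8.536) [heading=135, draw]
  RT 45: heading 135 -> 90
  -- iteration 6/8 --
  FD 5: (-8.536,-8.536) -> (-8.536,-3.536) [heading=90, draw]
  RT 45: heading 90 -> 45
  -- iteration 7/8 --
  FD 5: (-8.536,-3.536) -> (-5,0) [heading=45, draw]
  RT 45: heading 45 -> 0
  -- iteration 8/8 --
  FD 5: (-5,0) -> (0,0) [heading=0, draw]
  RT 45: heading 0 -> 315
]
Final: pos=(0,0), heading=315, 8 segment(s) drawn

Start position: (0, 0)
Final position: (0, 0)
Distance = 0; < 1e-6 -> CLOSED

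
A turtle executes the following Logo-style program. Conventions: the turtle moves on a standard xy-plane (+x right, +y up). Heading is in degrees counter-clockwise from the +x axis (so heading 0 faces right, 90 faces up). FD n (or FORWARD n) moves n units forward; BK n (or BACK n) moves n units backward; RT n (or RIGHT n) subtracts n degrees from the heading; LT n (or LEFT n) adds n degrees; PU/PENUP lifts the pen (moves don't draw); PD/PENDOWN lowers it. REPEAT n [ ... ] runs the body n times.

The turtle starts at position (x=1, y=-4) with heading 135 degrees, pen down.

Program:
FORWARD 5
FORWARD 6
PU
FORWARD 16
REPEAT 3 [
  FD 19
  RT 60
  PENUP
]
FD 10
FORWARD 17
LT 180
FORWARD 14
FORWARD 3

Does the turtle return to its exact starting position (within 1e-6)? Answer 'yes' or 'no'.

Answer: no

Derivation:
Executing turtle program step by step:
Start: pos=(1,-4), heading=135, pen down
FD 5: (1,-4) -> (-2.536,-0.464) [heading=135, draw]
FD 6: (-2.536,-0.464) -> (-6.778,3.778) [heading=135, draw]
PU: pen up
FD 16: (-6.778,3.778) -> (-18.092,15.092) [heading=135, move]
REPEAT 3 [
  -- iteration 1/3 --
  FD 19: (-18.092,15.092) -> (-31.527,28.527) [heading=135, move]
  RT 60: heading 135 -> 75
  PU: pen up
  -- iteration 2/3 --
  FD 19: (-31.527,28.527) -> (-26.609,46.88) [heading=75, move]
  RT 60: heading 75 -> 15
  PU: pen up
  -- iteration 3/3 --
  FD 19: (-26.609,46.88) -> (-8.257,51.797) [heading=15, move]
  RT 60: heading 15 -> 315
  PU: pen up
]
FD 10: (-8.257,51.797) -> (-1.186,44.726) [heading=315, move]
FD 17: (-1.186,44.726) -> (10.835,32.705) [heading=315, move]
LT 180: heading 315 -> 135
FD 14: (10.835,32.705) -> (0.936,42.605) [heading=135, move]
FD 3: (0.936,42.605) -> (-1.186,44.726) [heading=135, move]
Final: pos=(-1.186,44.726), heading=135, 2 segment(s) drawn

Start position: (1, -4)
Final position: (-1.186, 44.726)
Distance = 48.775; >= 1e-6 -> NOT closed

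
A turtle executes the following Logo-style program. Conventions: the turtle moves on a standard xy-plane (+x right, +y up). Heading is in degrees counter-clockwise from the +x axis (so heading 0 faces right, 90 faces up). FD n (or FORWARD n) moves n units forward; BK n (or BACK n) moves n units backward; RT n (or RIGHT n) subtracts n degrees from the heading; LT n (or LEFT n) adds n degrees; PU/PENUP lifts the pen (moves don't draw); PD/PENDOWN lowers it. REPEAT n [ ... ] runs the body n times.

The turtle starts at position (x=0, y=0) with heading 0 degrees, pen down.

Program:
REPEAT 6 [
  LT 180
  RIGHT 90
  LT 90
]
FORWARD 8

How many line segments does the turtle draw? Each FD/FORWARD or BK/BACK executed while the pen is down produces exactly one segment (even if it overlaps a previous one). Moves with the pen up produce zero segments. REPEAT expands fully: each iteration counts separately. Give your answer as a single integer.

Executing turtle program step by step:
Start: pos=(0,0), heading=0, pen down
REPEAT 6 [
  -- iteration 1/6 --
  LT 180: heading 0 -> 180
  RT 90: heading 180 -> 90
  LT 90: heading 90 -> 180
  -- iteration 2/6 --
  LT 180: heading 180 -> 0
  RT 90: heading 0 -> 270
  LT 90: heading 270 -> 0
  -- iteration 3/6 --
  LT 180: heading 0 -> 180
  RT 90: heading 180 -> 90
  LT 90: heading 90 -> 180
  -- iteration 4/6 --
  LT 180: heading 180 -> 0
  RT 90: heading 0 -> 270
  LT 90: heading 270 -> 0
  -- iteration 5/6 --
  LT 180: heading 0 -> 180
  RT 90: heading 180 -> 90
  LT 90: heading 90 -> 180
  -- iteration 6/6 --
  LT 180: heading 180 -> 0
  RT 90: heading 0 -> 270
  LT 90: heading 270 -> 0
]
FD 8: (0,0) -> (8,0) [heading=0, draw]
Final: pos=(8,0), heading=0, 1 segment(s) drawn
Segments drawn: 1

Answer: 1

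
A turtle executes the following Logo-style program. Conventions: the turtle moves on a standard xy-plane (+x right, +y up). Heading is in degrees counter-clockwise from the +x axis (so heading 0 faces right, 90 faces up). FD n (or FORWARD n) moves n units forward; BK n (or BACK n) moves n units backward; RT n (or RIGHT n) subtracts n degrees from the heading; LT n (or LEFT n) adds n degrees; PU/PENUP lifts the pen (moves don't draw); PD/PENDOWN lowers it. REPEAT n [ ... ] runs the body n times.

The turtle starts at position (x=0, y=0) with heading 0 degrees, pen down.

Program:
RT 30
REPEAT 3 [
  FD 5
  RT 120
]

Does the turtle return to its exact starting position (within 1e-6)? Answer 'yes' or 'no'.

Executing turtle program step by step:
Start: pos=(0,0), heading=0, pen down
RT 30: heading 0 -> 330
REPEAT 3 [
  -- iteration 1/3 --
  FD 5: (0,0) -> (4.33,-2.5) [heading=330, draw]
  RT 120: heading 330 -> 210
  -- iteration 2/3 --
  FD 5: (4.33,-2.5) -> (0,-5) [heading=210, draw]
  RT 120: heading 210 -> 90
  -- iteration 3/3 --
  FD 5: (0,-5) -> (0,0) [heading=90, draw]
  RT 120: heading 90 -> 330
]
Final: pos=(0,0), heading=330, 3 segment(s) drawn

Start position: (0, 0)
Final position: (0, 0)
Distance = 0; < 1e-6 -> CLOSED

Answer: yes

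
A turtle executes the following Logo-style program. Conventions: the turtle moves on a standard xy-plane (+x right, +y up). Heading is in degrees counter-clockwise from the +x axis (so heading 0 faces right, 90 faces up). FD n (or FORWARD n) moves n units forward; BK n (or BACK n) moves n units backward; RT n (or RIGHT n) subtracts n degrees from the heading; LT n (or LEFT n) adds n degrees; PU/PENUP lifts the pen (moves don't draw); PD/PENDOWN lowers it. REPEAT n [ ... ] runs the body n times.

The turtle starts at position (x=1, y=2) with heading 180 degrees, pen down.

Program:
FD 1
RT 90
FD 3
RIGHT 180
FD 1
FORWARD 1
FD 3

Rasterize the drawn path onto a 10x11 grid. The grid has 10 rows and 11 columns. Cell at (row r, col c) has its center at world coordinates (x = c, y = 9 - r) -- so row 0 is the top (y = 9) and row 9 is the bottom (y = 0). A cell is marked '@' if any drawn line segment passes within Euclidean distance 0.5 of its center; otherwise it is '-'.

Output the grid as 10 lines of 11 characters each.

Segment 0: (1,2) -> (0,2)
Segment 1: (0,2) -> (0,5)
Segment 2: (0,5) -> (0,4)
Segment 3: (0,4) -> (0,3)
Segment 4: (0,3) -> (0,0)

Answer: -----------
-----------
-----------
-----------
@----------
@----------
@----------
@@---------
@----------
@----------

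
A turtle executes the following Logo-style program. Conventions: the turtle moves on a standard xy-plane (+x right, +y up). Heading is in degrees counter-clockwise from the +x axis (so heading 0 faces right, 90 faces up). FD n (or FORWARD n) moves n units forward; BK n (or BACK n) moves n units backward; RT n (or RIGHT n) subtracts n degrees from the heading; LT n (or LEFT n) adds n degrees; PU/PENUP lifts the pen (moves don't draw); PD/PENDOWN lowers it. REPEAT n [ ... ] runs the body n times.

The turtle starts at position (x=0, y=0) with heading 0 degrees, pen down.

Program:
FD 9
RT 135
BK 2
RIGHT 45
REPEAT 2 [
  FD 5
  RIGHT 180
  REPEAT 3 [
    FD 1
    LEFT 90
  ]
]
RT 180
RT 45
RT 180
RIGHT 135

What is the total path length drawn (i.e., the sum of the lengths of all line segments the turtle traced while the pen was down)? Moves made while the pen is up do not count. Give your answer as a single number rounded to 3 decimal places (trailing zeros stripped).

Executing turtle program step by step:
Start: pos=(0,0), heading=0, pen down
FD 9: (0,0) -> (9,0) [heading=0, draw]
RT 135: heading 0 -> 225
BK 2: (9,0) -> (10.414,1.414) [heading=225, draw]
RT 45: heading 225 -> 180
REPEAT 2 [
  -- iteration 1/2 --
  FD 5: (10.414,1.414) -> (5.414,1.414) [heading=180, draw]
  RT 180: heading 180 -> 0
  REPEAT 3 [
    -- iteration 1/3 --
    FD 1: (5.414,1.414) -> (6.414,1.414) [heading=0, draw]
    LT 90: heading 0 -> 90
    -- iteration 2/3 --
    FD 1: (6.414,1.414) -> (6.414,2.414) [heading=90, draw]
    LT 90: heading 90 -> 180
    -- iteration 3/3 --
    FD 1: (6.414,2.414) -> (5.414,2.414) [heading=180, draw]
    LT 90: heading 180 -> 270
  ]
  -- iteration 2/2 --
  FD 5: (5.414,2.414) -> (5.414,-2.586) [heading=270, draw]
  RT 180: heading 270 -> 90
  REPEAT 3 [
    -- iteration 1/3 --
    FD 1: (5.414,-2.586) -> (5.414,-1.586) [heading=90, draw]
    LT 90: heading 90 -> 180
    -- iteration 2/3 --
    FD 1: (5.414,-1.586) -> (4.414,-1.586) [heading=180, draw]
    LT 90: heading 180 -> 270
    -- iteration 3/3 --
    FD 1: (4.414,-1.586) -> (4.414,-2.586) [heading=270, draw]
    LT 90: heading 270 -> 0
  ]
]
RT 180: heading 0 -> 180
RT 45: heading 180 -> 135
RT 180: heading 135 -> 315
RT 135: heading 315 -> 180
Final: pos=(4.414,-2.586), heading=180, 10 segment(s) drawn

Segment lengths:
  seg 1: (0,0) -> (9,0), length = 9
  seg 2: (9,0) -> (10.414,1.414), length = 2
  seg 3: (10.414,1.414) -> (5.414,1.414), length = 5
  seg 4: (5.414,1.414) -> (6.414,1.414), length = 1
  seg 5: (6.414,1.414) -> (6.414,2.414), length = 1
  seg 6: (6.414,2.414) -> (5.414,2.414), length = 1
  seg 7: (5.414,2.414) -> (5.414,-2.586), length = 5
  seg 8: (5.414,-2.586) -> (5.414,-1.586), length = 1
  seg 9: (5.414,-1.586) -> (4.414,-1.586), length = 1
  seg 10: (4.414,-1.586) -> (4.414,-2.586), length = 1
Total = 27

Answer: 27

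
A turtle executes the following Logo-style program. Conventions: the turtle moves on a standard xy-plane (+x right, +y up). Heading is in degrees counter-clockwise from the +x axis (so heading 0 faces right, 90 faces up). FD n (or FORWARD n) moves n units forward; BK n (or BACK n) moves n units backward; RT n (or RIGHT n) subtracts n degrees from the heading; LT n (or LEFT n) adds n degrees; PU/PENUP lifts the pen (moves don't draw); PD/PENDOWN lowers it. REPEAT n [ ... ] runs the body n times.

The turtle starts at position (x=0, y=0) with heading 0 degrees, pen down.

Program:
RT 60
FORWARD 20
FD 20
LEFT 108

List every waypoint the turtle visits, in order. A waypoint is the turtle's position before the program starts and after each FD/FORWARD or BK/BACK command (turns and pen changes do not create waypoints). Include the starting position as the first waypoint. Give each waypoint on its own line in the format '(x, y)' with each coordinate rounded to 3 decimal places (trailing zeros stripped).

Executing turtle program step by step:
Start: pos=(0,0), heading=0, pen down
RT 60: heading 0 -> 300
FD 20: (0,0) -> (10,-17.321) [heading=300, draw]
FD 20: (10,-17.321) -> (20,-34.641) [heading=300, draw]
LT 108: heading 300 -> 48
Final: pos=(20,-34.641), heading=48, 2 segment(s) drawn
Waypoints (3 total):
(0, 0)
(10, -17.321)
(20, -34.641)

Answer: (0, 0)
(10, -17.321)
(20, -34.641)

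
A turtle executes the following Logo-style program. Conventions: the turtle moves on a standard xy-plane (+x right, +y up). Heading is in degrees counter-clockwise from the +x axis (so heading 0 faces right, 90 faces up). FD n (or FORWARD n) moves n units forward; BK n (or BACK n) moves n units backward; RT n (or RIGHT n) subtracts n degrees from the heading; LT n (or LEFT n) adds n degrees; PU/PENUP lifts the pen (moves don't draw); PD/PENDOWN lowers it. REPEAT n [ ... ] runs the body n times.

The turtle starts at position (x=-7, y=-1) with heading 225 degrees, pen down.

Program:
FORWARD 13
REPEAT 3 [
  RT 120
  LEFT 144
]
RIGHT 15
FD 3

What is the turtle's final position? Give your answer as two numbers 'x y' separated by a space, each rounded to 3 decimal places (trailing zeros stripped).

Executing turtle program step by step:
Start: pos=(-7,-1), heading=225, pen down
FD 13: (-7,-1) -> (-16.192,-10.192) [heading=225, draw]
REPEAT 3 [
  -- iteration 1/3 --
  RT 120: heading 225 -> 105
  LT 144: heading 105 -> 249
  -- iteration 2/3 --
  RT 120: heading 249 -> 129
  LT 144: heading 129 -> 273
  -- iteration 3/3 --
  RT 120: heading 273 -> 153
  LT 144: heading 153 -> 297
]
RT 15: heading 297 -> 282
FD 3: (-16.192,-10.192) -> (-15.569,-13.127) [heading=282, draw]
Final: pos=(-15.569,-13.127), heading=282, 2 segment(s) drawn

Answer: -15.569 -13.127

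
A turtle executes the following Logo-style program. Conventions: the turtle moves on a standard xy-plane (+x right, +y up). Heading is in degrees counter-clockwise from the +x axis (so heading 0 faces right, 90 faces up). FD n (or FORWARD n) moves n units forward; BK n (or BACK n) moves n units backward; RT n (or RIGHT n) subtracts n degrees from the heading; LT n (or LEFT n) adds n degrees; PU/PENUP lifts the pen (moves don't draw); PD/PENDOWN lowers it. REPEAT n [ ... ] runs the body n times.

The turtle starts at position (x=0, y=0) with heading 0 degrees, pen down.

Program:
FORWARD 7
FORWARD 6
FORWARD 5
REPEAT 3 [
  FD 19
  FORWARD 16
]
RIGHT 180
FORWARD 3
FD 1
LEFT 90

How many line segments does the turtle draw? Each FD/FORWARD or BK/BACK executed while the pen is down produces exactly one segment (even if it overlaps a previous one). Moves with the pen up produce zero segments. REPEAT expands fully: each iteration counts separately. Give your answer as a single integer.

Answer: 11

Derivation:
Executing turtle program step by step:
Start: pos=(0,0), heading=0, pen down
FD 7: (0,0) -> (7,0) [heading=0, draw]
FD 6: (7,0) -> (13,0) [heading=0, draw]
FD 5: (13,0) -> (18,0) [heading=0, draw]
REPEAT 3 [
  -- iteration 1/3 --
  FD 19: (18,0) -> (37,0) [heading=0, draw]
  FD 16: (37,0) -> (53,0) [heading=0, draw]
  -- iteration 2/3 --
  FD 19: (53,0) -> (72,0) [heading=0, draw]
  FD 16: (72,0) -> (88,0) [heading=0, draw]
  -- iteration 3/3 --
  FD 19: (88,0) -> (107,0) [heading=0, draw]
  FD 16: (107,0) -> (123,0) [heading=0, draw]
]
RT 180: heading 0 -> 180
FD 3: (123,0) -> (120,0) [heading=180, draw]
FD 1: (120,0) -> (119,0) [heading=180, draw]
LT 90: heading 180 -> 270
Final: pos=(119,0), heading=270, 11 segment(s) drawn
Segments drawn: 11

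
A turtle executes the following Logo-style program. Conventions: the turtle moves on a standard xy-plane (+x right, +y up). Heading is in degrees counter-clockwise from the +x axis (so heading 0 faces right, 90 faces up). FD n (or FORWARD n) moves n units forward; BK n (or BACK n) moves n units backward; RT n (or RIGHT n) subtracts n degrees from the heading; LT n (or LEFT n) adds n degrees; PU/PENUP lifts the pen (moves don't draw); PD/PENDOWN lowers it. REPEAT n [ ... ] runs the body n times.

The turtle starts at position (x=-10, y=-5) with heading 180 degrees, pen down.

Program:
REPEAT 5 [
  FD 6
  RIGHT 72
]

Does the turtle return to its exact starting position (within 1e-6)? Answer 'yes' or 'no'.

Answer: yes

Derivation:
Executing turtle program step by step:
Start: pos=(-10,-5), heading=180, pen down
REPEAT 5 [
  -- iteration 1/5 --
  FD 6: (-10,-5) -> (-16,-5) [heading=180, draw]
  RT 72: heading 180 -> 108
  -- iteration 2/5 --
  FD 6: (-16,-5) -> (-17.854,0.706) [heading=108, draw]
  RT 72: heading 108 -> 36
  -- iteration 3/5 --
  FD 6: (-17.854,0.706) -> (-13,4.233) [heading=36, draw]
  RT 72: heading 36 -> 324
  -- iteration 4/5 --
  FD 6: (-13,4.233) -> (-8.146,0.706) [heading=324, draw]
  RT 72: heading 324 -> 252
  -- iteration 5/5 --
  FD 6: (-8.146,0.706) -> (-10,-5) [heading=252, draw]
  RT 72: heading 252 -> 180
]
Final: pos=(-10,-5), heading=180, 5 segment(s) drawn

Start position: (-10, -5)
Final position: (-10, -5)
Distance = 0; < 1e-6 -> CLOSED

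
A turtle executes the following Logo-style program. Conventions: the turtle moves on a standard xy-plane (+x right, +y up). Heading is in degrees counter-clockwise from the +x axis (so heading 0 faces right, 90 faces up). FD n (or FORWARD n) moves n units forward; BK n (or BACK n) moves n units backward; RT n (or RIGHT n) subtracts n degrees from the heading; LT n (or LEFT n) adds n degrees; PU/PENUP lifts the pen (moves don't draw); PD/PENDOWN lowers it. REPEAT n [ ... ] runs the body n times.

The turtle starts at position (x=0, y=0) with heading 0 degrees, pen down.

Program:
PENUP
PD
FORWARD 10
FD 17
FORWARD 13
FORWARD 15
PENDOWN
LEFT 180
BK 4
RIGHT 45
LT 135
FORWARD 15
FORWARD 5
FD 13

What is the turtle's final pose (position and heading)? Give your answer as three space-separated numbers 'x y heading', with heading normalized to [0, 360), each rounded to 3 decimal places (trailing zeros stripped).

Executing turtle program step by step:
Start: pos=(0,0), heading=0, pen down
PU: pen up
PD: pen down
FD 10: (0,0) -> (10,0) [heading=0, draw]
FD 17: (10,0) -> (27,0) [heading=0, draw]
FD 13: (27,0) -> (40,0) [heading=0, draw]
FD 15: (40,0) -> (55,0) [heading=0, draw]
PD: pen down
LT 180: heading 0 -> 180
BK 4: (55,0) -> (59,0) [heading=180, draw]
RT 45: heading 180 -> 135
LT 135: heading 135 -> 270
FD 15: (59,0) -> (59,-15) [heading=270, draw]
FD 5: (59,-15) -> (59,-20) [heading=270, draw]
FD 13: (59,-20) -> (59,-33) [heading=270, draw]
Final: pos=(59,-33), heading=270, 8 segment(s) drawn

Answer: 59 -33 270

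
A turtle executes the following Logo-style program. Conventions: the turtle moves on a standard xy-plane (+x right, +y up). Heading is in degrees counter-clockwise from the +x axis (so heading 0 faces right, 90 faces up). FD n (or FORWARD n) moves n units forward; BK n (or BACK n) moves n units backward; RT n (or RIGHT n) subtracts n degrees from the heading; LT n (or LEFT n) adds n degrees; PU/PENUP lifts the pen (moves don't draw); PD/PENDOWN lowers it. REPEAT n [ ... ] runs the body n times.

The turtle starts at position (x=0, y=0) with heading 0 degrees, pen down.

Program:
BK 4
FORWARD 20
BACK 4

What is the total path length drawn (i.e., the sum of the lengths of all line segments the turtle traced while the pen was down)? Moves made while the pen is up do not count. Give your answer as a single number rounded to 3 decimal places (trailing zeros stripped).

Answer: 28

Derivation:
Executing turtle program step by step:
Start: pos=(0,0), heading=0, pen down
BK 4: (0,0) -> (-4,0) [heading=0, draw]
FD 20: (-4,0) -> (16,0) [heading=0, draw]
BK 4: (16,0) -> (12,0) [heading=0, draw]
Final: pos=(12,0), heading=0, 3 segment(s) drawn

Segment lengths:
  seg 1: (0,0) -> (-4,0), length = 4
  seg 2: (-4,0) -> (16,0), length = 20
  seg 3: (16,0) -> (12,0), length = 4
Total = 28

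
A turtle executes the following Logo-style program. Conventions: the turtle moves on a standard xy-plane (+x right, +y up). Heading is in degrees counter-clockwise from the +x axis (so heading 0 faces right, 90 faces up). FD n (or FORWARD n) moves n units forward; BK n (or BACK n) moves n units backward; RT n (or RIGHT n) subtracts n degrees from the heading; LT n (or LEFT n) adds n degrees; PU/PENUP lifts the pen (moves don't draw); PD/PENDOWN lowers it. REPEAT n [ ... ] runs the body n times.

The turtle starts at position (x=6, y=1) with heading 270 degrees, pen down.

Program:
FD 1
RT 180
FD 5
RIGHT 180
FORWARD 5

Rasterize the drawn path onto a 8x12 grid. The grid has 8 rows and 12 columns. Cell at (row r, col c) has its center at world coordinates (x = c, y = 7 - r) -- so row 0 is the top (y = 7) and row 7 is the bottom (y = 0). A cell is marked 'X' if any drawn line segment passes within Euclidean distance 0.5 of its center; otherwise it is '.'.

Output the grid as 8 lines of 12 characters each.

Answer: ............
............
......X.....
......X.....
......X.....
......X.....
......X.....
......X.....

Derivation:
Segment 0: (6,1) -> (6,0)
Segment 1: (6,0) -> (6,5)
Segment 2: (6,5) -> (6,0)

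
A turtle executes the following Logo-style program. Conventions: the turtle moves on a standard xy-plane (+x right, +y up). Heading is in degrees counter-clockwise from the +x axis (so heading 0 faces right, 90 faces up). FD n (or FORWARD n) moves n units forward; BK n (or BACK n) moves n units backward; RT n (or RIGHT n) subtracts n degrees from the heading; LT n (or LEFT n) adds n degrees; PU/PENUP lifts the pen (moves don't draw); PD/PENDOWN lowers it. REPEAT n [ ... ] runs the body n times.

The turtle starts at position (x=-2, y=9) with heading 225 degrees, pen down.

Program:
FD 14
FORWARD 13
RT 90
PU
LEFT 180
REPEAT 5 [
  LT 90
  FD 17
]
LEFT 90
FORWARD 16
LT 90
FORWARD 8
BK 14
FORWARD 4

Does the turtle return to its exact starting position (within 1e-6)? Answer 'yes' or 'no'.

Executing turtle program step by step:
Start: pos=(-2,9), heading=225, pen down
FD 14: (-2,9) -> (-11.899,-0.899) [heading=225, draw]
FD 13: (-11.899,-0.899) -> (-21.092,-10.092) [heading=225, draw]
RT 90: heading 225 -> 135
PU: pen up
LT 180: heading 135 -> 315
REPEAT 5 [
  -- iteration 1/5 --
  LT 90: heading 315 -> 45
  FD 17: (-21.092,-10.092) -> (-9.071,1.929) [heading=45, move]
  -- iteration 2/5 --
  LT 90: heading 45 -> 135
  FD 17: (-9.071,1.929) -> (-21.092,13.95) [heading=135, move]
  -- iteration 3/5 --
  LT 90: heading 135 -> 225
  FD 17: (-21.092,13.95) -> (-33.113,1.929) [heading=225, move]
  -- iteration 4/5 --
  LT 90: heading 225 -> 315
  FD 17: (-33.113,1.929) -> (-21.092,-10.092) [heading=315, move]
  -- iteration 5/5 --
  LT 90: heading 315 -> 45
  FD 17: (-21.092,-10.092) -> (-9.071,1.929) [heading=45, move]
]
LT 90: heading 45 -> 135
FD 16: (-9.071,1.929) -> (-20.385,13.243) [heading=135, move]
LT 90: heading 135 -> 225
FD 8: (-20.385,13.243) -> (-26.042,7.586) [heading=225, move]
BK 14: (-26.042,7.586) -> (-16.142,17.485) [heading=225, move]
FD 4: (-16.142,17.485) -> (-18.971,14.657) [heading=225, move]
Final: pos=(-18.971,14.657), heading=225, 2 segment(s) drawn

Start position: (-2, 9)
Final position: (-18.971, 14.657)
Distance = 17.889; >= 1e-6 -> NOT closed

Answer: no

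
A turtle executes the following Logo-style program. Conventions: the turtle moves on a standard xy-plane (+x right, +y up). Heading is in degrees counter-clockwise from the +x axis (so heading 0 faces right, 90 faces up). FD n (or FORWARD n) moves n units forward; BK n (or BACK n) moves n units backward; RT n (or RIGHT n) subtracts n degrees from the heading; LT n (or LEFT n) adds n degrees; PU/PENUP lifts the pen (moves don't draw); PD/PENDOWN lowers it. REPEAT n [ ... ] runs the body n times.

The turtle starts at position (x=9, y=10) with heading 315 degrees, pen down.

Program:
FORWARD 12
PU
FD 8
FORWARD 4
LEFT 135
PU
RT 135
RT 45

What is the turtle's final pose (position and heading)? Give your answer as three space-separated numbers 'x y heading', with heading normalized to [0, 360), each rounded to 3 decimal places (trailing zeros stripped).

Executing turtle program step by step:
Start: pos=(9,10), heading=315, pen down
FD 12: (9,10) -> (17.485,1.515) [heading=315, draw]
PU: pen up
FD 8: (17.485,1.515) -> (23.142,-4.142) [heading=315, move]
FD 4: (23.142,-4.142) -> (25.971,-6.971) [heading=315, move]
LT 135: heading 315 -> 90
PU: pen up
RT 135: heading 90 -> 315
RT 45: heading 315 -> 270
Final: pos=(25.971,-6.971), heading=270, 1 segment(s) drawn

Answer: 25.971 -6.971 270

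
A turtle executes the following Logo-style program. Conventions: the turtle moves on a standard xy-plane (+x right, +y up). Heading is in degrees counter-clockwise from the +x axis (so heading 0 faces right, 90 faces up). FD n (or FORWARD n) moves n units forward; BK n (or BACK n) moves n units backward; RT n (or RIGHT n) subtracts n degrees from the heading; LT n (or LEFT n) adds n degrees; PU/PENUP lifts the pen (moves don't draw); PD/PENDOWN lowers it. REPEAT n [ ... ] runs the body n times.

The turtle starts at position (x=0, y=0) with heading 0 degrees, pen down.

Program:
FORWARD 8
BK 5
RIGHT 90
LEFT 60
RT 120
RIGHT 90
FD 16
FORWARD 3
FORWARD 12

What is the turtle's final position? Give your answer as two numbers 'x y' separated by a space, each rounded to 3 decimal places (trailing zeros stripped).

Executing turtle program step by step:
Start: pos=(0,0), heading=0, pen down
FD 8: (0,0) -> (8,0) [heading=0, draw]
BK 5: (8,0) -> (3,0) [heading=0, draw]
RT 90: heading 0 -> 270
LT 60: heading 270 -> 330
RT 120: heading 330 -> 210
RT 90: heading 210 -> 120
FD 16: (3,0) -> (-5,13.856) [heading=120, draw]
FD 3: (-5,13.856) -> (-6.5,16.454) [heading=120, draw]
FD 12: (-6.5,16.454) -> (-12.5,26.847) [heading=120, draw]
Final: pos=(-12.5,26.847), heading=120, 5 segment(s) drawn

Answer: -12.5 26.847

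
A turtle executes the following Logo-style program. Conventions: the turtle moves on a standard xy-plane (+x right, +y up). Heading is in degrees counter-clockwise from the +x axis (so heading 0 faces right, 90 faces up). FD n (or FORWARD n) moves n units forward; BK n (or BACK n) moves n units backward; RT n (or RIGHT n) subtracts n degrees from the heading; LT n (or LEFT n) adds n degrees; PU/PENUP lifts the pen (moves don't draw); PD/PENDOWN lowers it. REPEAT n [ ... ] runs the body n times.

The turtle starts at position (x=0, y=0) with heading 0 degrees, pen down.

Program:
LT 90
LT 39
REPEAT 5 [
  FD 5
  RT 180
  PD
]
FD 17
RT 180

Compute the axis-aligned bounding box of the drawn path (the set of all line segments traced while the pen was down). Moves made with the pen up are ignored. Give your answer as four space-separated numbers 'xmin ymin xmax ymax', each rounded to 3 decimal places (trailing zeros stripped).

Executing turtle program step by step:
Start: pos=(0,0), heading=0, pen down
LT 90: heading 0 -> 90
LT 39: heading 90 -> 129
REPEAT 5 [
  -- iteration 1/5 --
  FD 5: (0,0) -> (-3.147,3.886) [heading=129, draw]
  RT 180: heading 129 -> 309
  PD: pen down
  -- iteration 2/5 --
  FD 5: (-3.147,3.886) -> (0,0) [heading=309, draw]
  RT 180: heading 309 -> 129
  PD: pen down
  -- iteration 3/5 --
  FD 5: (0,0) -> (-3.147,3.886) [heading=129, draw]
  RT 180: heading 129 -> 309
  PD: pen down
  -- iteration 4/5 --
  FD 5: (-3.147,3.886) -> (0,0) [heading=309, draw]
  RT 180: heading 309 -> 129
  PD: pen down
  -- iteration 5/5 --
  FD 5: (0,0) -> (-3.147,3.886) [heading=129, draw]
  RT 180: heading 129 -> 309
  PD: pen down
]
FD 17: (-3.147,3.886) -> (7.552,-9.326) [heading=309, draw]
RT 180: heading 309 -> 129
Final: pos=(7.552,-9.326), heading=129, 6 segment(s) drawn

Segment endpoints: x in {-3.147, -3.147, -3.147, 0, 0, 0, 7.552}, y in {-9.326, 0, 0, 0, 3.886, 3.886, 3.886}
xmin=-3.147, ymin=-9.326, xmax=7.552, ymax=3.886

Answer: -3.147 -9.326 7.552 3.886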